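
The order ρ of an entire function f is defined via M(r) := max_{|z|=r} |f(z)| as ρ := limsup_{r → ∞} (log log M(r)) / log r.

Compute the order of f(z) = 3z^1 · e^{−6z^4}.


M(r) = max_{|z|=r} |3|·|z|^1·|e^{−6z^4}| = 3·r^1 · e^{6r^4} (the factors attain their maxima compatibly on |z|=r). Then log M(r) = log 3 + 1·log r + 6r^4, dominated by the last term, so log log M(r) ~ 4·log r. The polynomial factor 3z^1 contributes only a log r term and does not affect the order. ρ = 4.
Therefore ρ = 4.

Order ρ = 4.


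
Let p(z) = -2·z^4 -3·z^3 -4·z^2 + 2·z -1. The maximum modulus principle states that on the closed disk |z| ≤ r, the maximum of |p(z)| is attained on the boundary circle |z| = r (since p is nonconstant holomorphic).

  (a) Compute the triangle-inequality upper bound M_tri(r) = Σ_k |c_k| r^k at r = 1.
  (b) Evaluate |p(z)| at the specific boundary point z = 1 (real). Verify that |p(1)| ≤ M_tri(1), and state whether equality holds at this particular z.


Coefficients: c_0 = -1, c_1 = 2, c_2 = -4, c_3 = -3, c_4 = -2. Radius r = 1.
Part (a). Triangle bound: M_tri(r) = Σ_k |c_k| r^k
  = |-1|·1^0 + |2|·1^1 + |-4|·1^2 + |-3|·1^3 + |-2|·1^4
  = 1 + 2 + 4 + 3 + 2 = 12.
This bounds M(r) := max_{|z|=r} |p(z)| from above; equality holds iff all terms c_k z^k can be made to align in phase at a single z on |z|=r.
Part (b). At z = 1 (real, on the circle |z| = r):
  p(1) = (-1)·1^0 + (2)·1^1 + (-4)·1^2 + (-3)·1^3 + (-2)·1^4 = -8.
  |p(1)| = 8.
Check: |p(1)| = 8 ≤ 12 = M_tri(1). ✓ Equality does not hold at z = 1 (the coefficients have mixed signs, so the terms do not all align in phase there).

M_tri(1) = 12; |p(1)| = 8; equality at z=1: no.


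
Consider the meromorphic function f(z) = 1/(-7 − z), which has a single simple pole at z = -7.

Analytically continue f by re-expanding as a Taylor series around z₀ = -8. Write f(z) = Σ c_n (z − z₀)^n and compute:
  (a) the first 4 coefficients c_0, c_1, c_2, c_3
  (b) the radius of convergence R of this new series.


Let w = z − z₀, so z = z₀ + w.
Then -7 − z = -7 − (z₀ + w) = (-7 − z₀) − w = 1 − w.
f(z) = 1/(1 − w) = (1/(1)) · 1/(1 − w/(1)) = Σ_{n≥0} w^n / (1)^(n+1).
So c_n = 1/(1)^(n+1):
  c_0 = 1/(1)^1 = 1.
  c_1 = 1/(1)^2 = 1.
  c_2 = 1/(1)^3 = 1.
  c_3 = 1/(1)^4 = 1.
The series is valid for |w/d| < 1, i.e. |z − z₀| < |d|.
Radius of convergence: R = |-7 − z₀| = |1| = 1 (distance from z₀ to the singularity z = -7).

c_0 = 1, c_1 = 1, c_2 = 1, c_3 = 1; R = 1.


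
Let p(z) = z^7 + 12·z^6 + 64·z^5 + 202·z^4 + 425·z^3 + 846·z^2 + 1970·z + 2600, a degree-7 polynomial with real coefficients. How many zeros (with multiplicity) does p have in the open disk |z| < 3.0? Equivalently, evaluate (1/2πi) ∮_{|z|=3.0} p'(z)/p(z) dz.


The zeros of p are: -4, (1 + 2i), (1 - 2i), (-3 + 1i), (-3 - 1i), (-2 + 3i), (-2 - 3i).
Their magnitudes are: 4, 2.236, 2.236, 3.162, 3.162, 3.606, 3.606.
Zeros with |z| < R = 3.0: (1 + 2i), (1 - 2i).
Count = 2.
By the argument principle, (1/2πi) ∮_{|z|=R} p'(z)/p(z) dz equals exactly this count.

Number of zeros inside |z| < 3.0: 2.


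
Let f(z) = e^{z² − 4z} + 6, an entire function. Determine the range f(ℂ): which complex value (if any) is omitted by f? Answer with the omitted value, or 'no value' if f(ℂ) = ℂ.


Little Picard bounds the complement of f(ℂ) to at most one point.
The exponent g(z) = z² − 4z is a nonconstant polynomial, hence surjective onto ℂ. So e^{g(z)} takes every value in {e^w : w ∈ ℂ} = ℂ ∖ {0}. Adding 6 shifts the range to ℂ ∖ {6}. f omits exactly 6.

Omitted value: 6.


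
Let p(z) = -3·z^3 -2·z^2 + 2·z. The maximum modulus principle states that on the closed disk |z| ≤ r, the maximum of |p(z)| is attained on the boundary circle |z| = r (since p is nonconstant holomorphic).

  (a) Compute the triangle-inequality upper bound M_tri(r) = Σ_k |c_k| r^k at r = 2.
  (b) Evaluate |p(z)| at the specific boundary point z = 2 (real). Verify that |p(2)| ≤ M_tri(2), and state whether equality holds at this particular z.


Coefficients: c_0 = 0, c_1 = 2, c_2 = -2, c_3 = -3. Radius r = 2.
Part (a). Triangle bound: M_tri(r) = Σ_k |c_k| r^k
  = |0|·2^0 + |2|·2^1 + |-2|·2^2 + |-3|·2^3
  = 0 + 4 + 8 + 24 = 36.
This bounds M(r) := max_{|z|=r} |p(z)| from above; equality holds iff all terms c_k z^k can be made to align in phase at a single z on |z|=r.
Part (b). At z = 2 (real, on the circle |z| = r):
  p(2) = (0)·2^0 + (2)·2^1 + (-2)·2^2 + (-3)·2^3 = -28.
  |p(2)| = 28.
Check: |p(2)| = 28 ≤ 36 = M_tri(2). ✓ Equality does not hold at z = 2 (the coefficients have mixed signs, so the terms do not all align in phase there).

M_tri(2) = 36; |p(2)| = 28; equality at z=2: no.


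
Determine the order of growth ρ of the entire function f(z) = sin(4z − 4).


sin(w) is a linear combination of e^{iw} and e^{−iw} (or e^w, e^{−w} in the hyperbolic case), so |sin(w)| ≤ e^{|w|}. With w = 4z − 4, |w| ≤ 4|z| + 4 = 4r + 4 on |z| = r, giving M(r) ≤ e^{4r + 4}, so ρ ≤ 1. On a suitable ray (z = it for sin/cos; z = t for sinh/cosh, t real → ∞), |sin(4z − 4)| grows like e^{4|t|}/2, so ρ ≥ 1. Hence ρ = 1.
Therefore ρ = 1.

Order ρ = 1.


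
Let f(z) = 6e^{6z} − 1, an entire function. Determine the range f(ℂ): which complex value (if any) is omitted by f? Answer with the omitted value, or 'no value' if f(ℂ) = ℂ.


Little Picard bounds the complement of f(ℂ) to at most one point.
e^{6z} is never zero on ℂ, so 6·e^{6z} takes every value in ℂ ∖ {0}. Adding -1 shifts the range to ℂ ∖ {-1}. Thus f omits exactly the value -1.

Omitted value: -1.


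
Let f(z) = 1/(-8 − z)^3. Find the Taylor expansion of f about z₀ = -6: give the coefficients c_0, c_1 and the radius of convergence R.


Let w = z − z₀, so z = z₀ + w.
Then -8 − z = -8 − (z₀ + w) = (-8 − z₀) − w = -2 − w.
f(z) = 1/(-2 − w)^3 = (1/(-2)^3) · (1 − w/(-2))^{−3}.
By the binomial series (1−u)^{−3} = Σ_{n≥0} C(n+2, 2) u^n for |u|<1, with u = w/(-2):
  c_n = C(n+2, 2) / (-2)^(n+3).
  c_0 = 1/(-2)^3 = -1/8.
  c_1 = 3/(-2)^4 = 3/16.
The series is valid for |w/d| < 1, i.e. |z − z₀| < |d|.
Radius of convergence: R = |-8 − z₀| = |-2| = 2 (distance from z₀ to the singularity z = -8).

c_0 = -1/8, c_1 = 3/16; R = 2.


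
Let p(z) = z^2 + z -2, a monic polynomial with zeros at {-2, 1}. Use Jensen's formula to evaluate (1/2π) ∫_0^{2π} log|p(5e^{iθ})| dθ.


Zeros: -2, 1; r = 5.
Inside |z| < r: -2, 1. Outside (|z| ≥ r): ∅.
p(0) = -2, so log|p(0)| = log(2) = 0.6931.
Apply Jensen: I(r) = log|p(0)| + Σ_k log(r/|z_k|), summed over zeros inside |z| < r.
  log(r/|z_k|) for z_k = -2: log(5/2) = 0.9163
  log(r/|z_k|) for z_k = 1: log(5/1) = 1.6094
Sum over inside zeros: 2.5257.
I(r) = log|p(0)| + (inside sum) = 0.6931 + 2.5257 = 3.2189.
Closed form (all zeros inside, monic): I(r) = n·log(r) = 2·log(5) = 3.2189. ✓

I(r) ≈ 3.2189.


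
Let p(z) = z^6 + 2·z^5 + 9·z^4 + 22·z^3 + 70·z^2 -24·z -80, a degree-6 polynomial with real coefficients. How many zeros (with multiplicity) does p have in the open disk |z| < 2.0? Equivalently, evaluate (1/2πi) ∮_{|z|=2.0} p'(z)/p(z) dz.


The zeros of p are: -1, 1, (-2 + 2i), (-2 - 2i), (1 + 3i), (1 - 3i).
Their magnitudes are: 1, 1, 2.828, 2.828, 3.162, 3.162.
Zeros with |z| < R = 2.0: -1, 1.
Count = 2.
By the argument principle, (1/2πi) ∮_{|z|=R} p'(z)/p(z) dz equals exactly this count.

Number of zeros inside |z| < 2.0: 2.


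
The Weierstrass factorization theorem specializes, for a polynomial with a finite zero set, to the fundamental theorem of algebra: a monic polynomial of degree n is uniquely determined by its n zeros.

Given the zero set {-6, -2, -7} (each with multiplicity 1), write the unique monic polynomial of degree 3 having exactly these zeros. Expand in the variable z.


The polynomial is p(z) = ∏_{α ∈ S} (z − α), where S = {-6, -2, -7}.
Expanding the product yields: p(z) = z^3 + 15·z^2 + 68·z + 84.
The resulting polynomial has degree 3 and real coefficients as required.

p(z) = z^3 + 15·z^2 + 68·z + 84.


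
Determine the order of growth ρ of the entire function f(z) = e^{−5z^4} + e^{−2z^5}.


Each summand is entire of order 4 and 5 respectively (as in the single-exponential case). The order of a sum is at most the max of the orders, so ρ ≤ 5. For the lower bound: on |z|=r choose arg z so that -2z^5 is real positive; then |e^{-2z^5}| = e^{2r^5} while |e^{-5z^4}| ≤ e^{5r^4} = o(e^{2r^5}). So |f| ≥ e^{2r^5}(1 − o(1)) and ρ ≥ 5. Hence ρ = max(4, 5) = 5.
Therefore ρ = 5.

Order ρ = 5.


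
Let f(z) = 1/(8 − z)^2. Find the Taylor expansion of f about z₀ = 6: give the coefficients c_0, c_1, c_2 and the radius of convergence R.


Let w = z − z₀, so z = z₀ + w.
Then 8 − z = 8 − (z₀ + w) = (8 − z₀) − w = 2 − w.
f(z) = 1/(2 − w)^2 = (1/(2)^2) · (1 − w/(2))^{−2}.
By the binomial series (1−u)^{−2} = Σ_{n≥0} C(n+1, 1) u^n for |u|<1, with u = w/(2):
  c_n = C(n+1, 1) / (2)^(n+2).
  c_0 = 1/(2)^2 = 1/4.
  c_1 = 2/(2)^3 = 1/4.
  c_2 = 3/(2)^4 = 3/16.
The series is valid for |w/d| < 1, i.e. |z − z₀| < |d|.
Radius of convergence: R = |8 − z₀| = |2| = 2 (distance from z₀ to the singularity z = 8).

c_0 = 1/4, c_1 = 1/4, c_2 = 3/16; R = 2.


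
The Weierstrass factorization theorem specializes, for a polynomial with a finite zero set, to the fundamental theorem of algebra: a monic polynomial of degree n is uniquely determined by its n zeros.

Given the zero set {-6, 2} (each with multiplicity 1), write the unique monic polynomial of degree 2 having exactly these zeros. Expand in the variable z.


The polynomial is p(z) = ∏_{α ∈ S} (z − α), where S = {-6, 2}.
Expanding the product yields: p(z) = z^2 + 4·z -12.
The resulting polynomial has degree 2 and real coefficients as required.

p(z) = z^2 + 4·z -12.


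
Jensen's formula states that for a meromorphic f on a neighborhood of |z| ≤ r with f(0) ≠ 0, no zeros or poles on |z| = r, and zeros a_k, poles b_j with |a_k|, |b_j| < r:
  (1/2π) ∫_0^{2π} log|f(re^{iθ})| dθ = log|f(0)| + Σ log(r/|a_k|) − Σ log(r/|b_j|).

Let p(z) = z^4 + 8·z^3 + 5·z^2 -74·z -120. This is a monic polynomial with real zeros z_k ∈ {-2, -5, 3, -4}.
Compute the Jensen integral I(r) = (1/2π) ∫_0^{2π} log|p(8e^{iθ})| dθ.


Zeros: -5, -4, -2, 3; r = 8.
Inside |z| < r: -5, -4, -2, 3. Outside (|z| ≥ r): ∅.
p(0) = -120, so log|p(0)| = log(120) = 4.7875.
Apply Jensen: I(r) = log|p(0)| + Σ_k log(r/|z_k|), summed over zeros inside |z| < r.
  log(r/|z_k|) for z_k = -2: log(8/2) = 1.3863
  log(r/|z_k|) for z_k = -5: log(8/5) = 0.4700
  log(r/|z_k|) for z_k = 3: log(8/3) = 0.9808
  log(r/|z_k|) for z_k = -4: log(8/4) = 0.6931
Sum over inside zeros: 3.5303.
I(r) = log|p(0)| + (inside sum) = 4.7875 + 3.5303 = 8.3178.
Closed form (all zeros inside, monic): I(r) = n·log(r) = 4·log(8) = 8.3178. ✓

I(r) ≈ 8.3178.


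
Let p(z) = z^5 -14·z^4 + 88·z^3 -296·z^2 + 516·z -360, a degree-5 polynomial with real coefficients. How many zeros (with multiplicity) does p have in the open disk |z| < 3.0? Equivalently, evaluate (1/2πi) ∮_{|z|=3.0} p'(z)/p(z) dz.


The zeros of p are: (3 + 1i), (3 - 1i), (3 + 3i), (3 - 3i), 2.
Their magnitudes are: 3.162, 3.162, 4.243, 4.243, 2.
Zeros with |z| < R = 3.0: 2.
Count = 1.
By the argument principle, (1/2πi) ∮_{|z|=R} p'(z)/p(z) dz equals exactly this count.

Number of zeros inside |z| < 3.0: 1.


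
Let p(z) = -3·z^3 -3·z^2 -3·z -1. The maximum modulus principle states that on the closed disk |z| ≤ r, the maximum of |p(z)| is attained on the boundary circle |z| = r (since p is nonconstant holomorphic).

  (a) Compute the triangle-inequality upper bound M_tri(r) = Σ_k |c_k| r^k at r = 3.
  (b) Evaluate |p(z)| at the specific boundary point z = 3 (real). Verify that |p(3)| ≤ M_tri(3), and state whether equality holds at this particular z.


Coefficients: c_0 = -1, c_1 = -3, c_2 = -3, c_3 = -3. Radius r = 3.
Part (a). Triangle bound: M_tri(r) = Σ_k |c_k| r^k
  = |-1|·3^0 + |-3|·3^1 + |-3|·3^2 + |-3|·3^3
  = 1 + 9 + 27 + 81 = 118.
This bounds M(r) := max_{|z|=r} |p(z)| from above; equality holds iff all terms c_k z^k can be made to align in phase at a single z on |z|=r.
Part (b). At z = 3 (real, on the circle |z| = r):
  p(3) = (-1)·3^0 + (-3)·3^1 + (-3)·3^2 + (-3)·3^3 = -118.
  |p(3)| = 118.
Since all nonzero coefficients share the same sign, |p(3)| = 118 = M_tri(3); the triangle bound is attained at z = 3, so in fact M(r) = 118.

M_tri(3) = 118; |p(3)| = 118; equality at z=3: yes.


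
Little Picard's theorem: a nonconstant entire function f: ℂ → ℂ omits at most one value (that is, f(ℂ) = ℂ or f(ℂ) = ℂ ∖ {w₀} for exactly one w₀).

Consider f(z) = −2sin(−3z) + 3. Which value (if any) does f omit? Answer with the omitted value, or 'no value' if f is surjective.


Little Picard bounds the complement of f(ℂ) to at most one point.
sin is entire and surjective onto ℂ: for every w ∈ ℂ, sin(ζ) = w has a solution ζ ∈ ℂ (e.g., via the complex inverse arcsin). With ζ = −3z this gives z = ζ/(-3). Then -2·sin(−3z) takes every value in -2·ℂ = ℂ, and adding 3 is a bijection of ℂ. So f is surjective and omits no value. (Note: only on the real line is sin bounded by [−1, 1].)

Omitted value: no value.


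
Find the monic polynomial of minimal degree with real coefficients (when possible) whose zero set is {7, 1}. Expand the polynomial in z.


The polynomial is p(z) = ∏_{α ∈ S} (z − α), where S = {7, 1}.
Expanding the product yields: p(z) = z^2 -8·z + 7.
The resulting polynomial has degree 2 and real coefficients as required.

p(z) = z^2 -8·z + 7.


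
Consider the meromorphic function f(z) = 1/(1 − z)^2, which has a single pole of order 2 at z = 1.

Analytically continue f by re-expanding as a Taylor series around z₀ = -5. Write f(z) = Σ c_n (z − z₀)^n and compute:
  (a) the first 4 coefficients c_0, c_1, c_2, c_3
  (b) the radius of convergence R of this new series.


Let w = z − z₀, so z = z₀ + w.
Then 1 − z = 1 − (z₀ + w) = (1 − z₀) − w = 6 − w.
f(z) = 1/(6 − w)^2 = (1/(6)^2) · (1 − w/(6))^{−2}.
By the binomial series (1−u)^{−2} = Σ_{n≥0} C(n+1, 1) u^n for |u|<1, with u = w/(6):
  c_n = C(n+1, 1) / (6)^(n+2).
  c_0 = 1/(6)^2 = 1/36.
  c_1 = 2/(6)^3 = 1/108.
  c_2 = 3/(6)^4 = 1/432.
  c_3 = 4/(6)^5 = 1/1944.
The series is valid for |w/d| < 1, i.e. |z − z₀| < |d|.
Radius of convergence: R = |1 − z₀| = |6| = 6 (distance from z₀ to the singularity z = 1).

c_0 = 1/36, c_1 = 1/108, c_2 = 1/432, c_3 = 1/1944; R = 6.


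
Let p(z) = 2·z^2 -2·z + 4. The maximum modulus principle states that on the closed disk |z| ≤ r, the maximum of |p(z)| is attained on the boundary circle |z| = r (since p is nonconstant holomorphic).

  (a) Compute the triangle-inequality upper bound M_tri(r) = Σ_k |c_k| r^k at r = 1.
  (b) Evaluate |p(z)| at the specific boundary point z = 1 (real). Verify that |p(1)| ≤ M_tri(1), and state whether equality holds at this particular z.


Coefficients: c_0 = 4, c_1 = -2, c_2 = 2. Radius r = 1.
Part (a). Triangle bound: M_tri(r) = Σ_k |c_k| r^k
  = |4|·1^0 + |-2|·1^1 + |2|·1^2
  = 4 + 2 + 2 = 8.
This bounds M(r) := max_{|z|=r} |p(z)| from above; equality holds iff all terms c_k z^k can be made to align in phase at a single z on |z|=r.
Part (b). At z = 1 (real, on the circle |z| = r):
  p(1) = (4)·1^0 + (-2)·1^1 + (2)·1^2 = 4.
  |p(1)| = 4.
Check: |p(1)| = 4 ≤ 8 = M_tri(1). ✓ Equality does not hold at z = 1 (the coefficients have mixed signs, so the terms do not all align in phase there).

M_tri(1) = 8; |p(1)| = 4; equality at z=1: no.


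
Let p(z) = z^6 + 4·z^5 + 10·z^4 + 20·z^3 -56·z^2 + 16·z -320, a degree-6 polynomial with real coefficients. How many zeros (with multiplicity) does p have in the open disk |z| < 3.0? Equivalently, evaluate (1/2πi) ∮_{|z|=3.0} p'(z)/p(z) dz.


The zeros of p are: (-1 + 3i), (-1 - 3i), -4, (0 + 2i), (0 - 2i), 2.
Their magnitudes are: 3.162, 3.162, 4, 2, 2, 2.
Zeros with |z| < R = 3.0: (0 + 2i), (0 - 2i), 2.
Count = 3.
By the argument principle, (1/2πi) ∮_{|z|=R} p'(z)/p(z) dz equals exactly this count.

Number of zeros inside |z| < 3.0: 3.


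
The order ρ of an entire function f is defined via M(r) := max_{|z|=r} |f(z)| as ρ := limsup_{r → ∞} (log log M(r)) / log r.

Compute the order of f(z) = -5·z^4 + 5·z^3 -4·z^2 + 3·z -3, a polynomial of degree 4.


|f(z)| ≤ Σ|c_k|·r^k = O(r^4) as r → ∞. Polynomial growth is O(e^{r^ε}) for every ε > 0 (since r^4/e^{r^ε} → 0), so ρ ≤ ε for all ε > 0, i.e. ρ = 0. Every nonconstant polynomial has order 0.
Therefore ρ = 0.

Order ρ = 0.


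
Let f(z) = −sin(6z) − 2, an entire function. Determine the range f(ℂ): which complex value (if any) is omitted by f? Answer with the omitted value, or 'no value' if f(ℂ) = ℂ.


Little Picard bounds the complement of f(ℂ) to at most one point.
sin is entire and surjective onto ℂ: for every w ∈ ℂ, sin(ζ) = w has a solution ζ ∈ ℂ (e.g., via the complex inverse arcsin). With ζ = 6z this gives z = ζ/(6). Then -1·sin(6z) takes every value in -1·ℂ = ℂ, and adding -2 is a bijection of ℂ. So f is surjective and omits no value. (Note: only on the real line is sin bounded by [−1, 1].)

Omitted value: no value.


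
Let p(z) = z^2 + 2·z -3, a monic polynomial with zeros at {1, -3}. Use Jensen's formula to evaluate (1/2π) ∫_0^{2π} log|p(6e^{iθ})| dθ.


Zeros: -3, 1; r = 6.
Inside |z| < r: -3, 1. Outside (|z| ≥ r): ∅.
p(0) = -3, so log|p(0)| = log(3) = 1.0986.
Apply Jensen: I(r) = log|p(0)| + Σ_k log(r/|z_k|), summed over zeros inside |z| < r.
  log(r/|z_k|) for z_k = 1: log(6/1) = 1.7918
  log(r/|z_k|) for z_k = -3: log(6/3) = 0.6931
Sum over inside zeros: 2.4849.
I(r) = log|p(0)| + (inside sum) = 1.0986 + 2.4849 = 3.5835.
Closed form (all zeros inside, monic): I(r) = n·log(r) = 2·log(6) = 3.5835. ✓

I(r) ≈ 3.5835.


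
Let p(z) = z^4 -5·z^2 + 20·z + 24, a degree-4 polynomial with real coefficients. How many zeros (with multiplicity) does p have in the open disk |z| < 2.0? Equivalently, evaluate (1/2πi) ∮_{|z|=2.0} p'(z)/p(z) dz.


The zeros of p are: (2 + 2i), (2 - 2i), -1, -3.
Their magnitudes are: 2.828, 2.828, 1, 3.
Zeros with |z| < R = 2.0: -1.
Count = 1.
By the argument principle, (1/2πi) ∮_{|z|=R} p'(z)/p(z) dz equals exactly this count.

Number of zeros inside |z| < 2.0: 1.


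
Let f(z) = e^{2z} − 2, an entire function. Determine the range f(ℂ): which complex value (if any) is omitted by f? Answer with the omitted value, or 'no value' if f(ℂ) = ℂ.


Little Picard bounds the complement of f(ℂ) to at most one point.
e^{2z} is never zero on ℂ, so 1·e^{2z} takes every value in ℂ ∖ {0}. Adding -2 shifts the range to ℂ ∖ {-2}. Thus f omits exactly the value -2.

Omitted value: -2.


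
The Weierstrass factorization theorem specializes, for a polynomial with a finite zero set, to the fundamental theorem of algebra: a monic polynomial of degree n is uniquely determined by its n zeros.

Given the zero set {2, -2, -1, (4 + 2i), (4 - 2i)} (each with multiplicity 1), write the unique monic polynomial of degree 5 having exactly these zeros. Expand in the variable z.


The polynomial is p(z) = ∏_{α ∈ S} (z − α), where S = {2, -2, -1, (4 + 2i), (4 - 2i)}.
Expanding the product yields: p(z) = z^5 -7·z^4 + 8·z^3 + 48·z^2 -48·z -80.
Note conjugate pairs combine to real quadratics: (z − (4+2i))(z − (4−2i)) = z² − 8z + 20.
The resulting polynomial has degree 5 and real coefficients as required.

p(z) = z^5 -7·z^4 + 8·z^3 + 48·z^2 -48·z -80.


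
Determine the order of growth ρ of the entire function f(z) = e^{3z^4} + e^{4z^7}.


Each summand is entire of order 4 and 7 respectively (as in the single-exponential case). The order of a sum is at most the max of the orders, so ρ ≤ 7. For the lower bound: on |z|=r choose arg z so that 4z^7 is real positive; then |e^{4z^7}| = e^{4r^7} while |e^{3z^4}| ≤ e^{3r^4} = o(e^{4r^7}). So |f| ≥ e^{4r^7}(1 − o(1)) and ρ ≥ 7. Hence ρ = max(4, 7) = 7.
Therefore ρ = 7.

Order ρ = 7.


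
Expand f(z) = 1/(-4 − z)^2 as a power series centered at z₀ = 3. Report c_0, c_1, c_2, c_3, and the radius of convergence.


Let w = z − z₀, so z = z₀ + w.
Then -4 − z = -4 − (z₀ + w) = (-4 − z₀) − w = -7 − w.
f(z) = 1/(-7 − w)^2 = (1/(-7)^2) · (1 − w/(-7))^{−2}.
By the binomial series (1−u)^{−2} = Σ_{n≥0} C(n+1, 1) u^n for |u|<1, with u = w/(-7):
  c_n = C(n+1, 1) / (-7)^(n+2).
  c_0 = 1/(-7)^2 = 1/49.
  c_1 = 2/(-7)^3 = -2/343.
  c_2 = 3/(-7)^4 = 3/2401.
  c_3 = 4/(-7)^5 = -4/16807.
The series is valid for |w/d| < 1, i.e. |z − z₀| < |d|.
Radius of convergence: R = |-4 − z₀| = |-7| = 7 (distance from z₀ to the singularity z = -4).

c_0 = 1/49, c_1 = -2/343, c_2 = 3/2401, c_3 = -4/16807; R = 7.


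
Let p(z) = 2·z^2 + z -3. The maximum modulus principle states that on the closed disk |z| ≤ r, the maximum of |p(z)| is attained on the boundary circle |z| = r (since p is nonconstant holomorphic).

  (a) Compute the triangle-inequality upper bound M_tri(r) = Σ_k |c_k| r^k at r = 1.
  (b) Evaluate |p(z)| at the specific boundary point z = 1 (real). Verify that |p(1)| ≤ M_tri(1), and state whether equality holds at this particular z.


Coefficients: c_0 = -3, c_1 = 1, c_2 = 2. Radius r = 1.
Part (a). Triangle bound: M_tri(r) = Σ_k |c_k| r^k
  = |-3|·1^0 + |1|·1^1 + |2|·1^2
  = 3 + 1 + 2 = 6.
This bounds M(r) := max_{|z|=r} |p(z)| from above; equality holds iff all terms c_k z^k can be made to align in phase at a single z on |z|=r.
Part (b). At z = 1 (real, on the circle |z| = r):
  p(1) = (-3)·1^0 + (1)·1^1 + (2)·1^2 = 0.
  |p(1)| = 0.
Check: |p(1)| = 0 ≤ 6 = M_tri(1). ✓ Equality does not hold at z = 1 (the coefficients have mixed signs, so the terms do not all align in phase there).

M_tri(1) = 6; |p(1)| = 0; equality at z=1: no.


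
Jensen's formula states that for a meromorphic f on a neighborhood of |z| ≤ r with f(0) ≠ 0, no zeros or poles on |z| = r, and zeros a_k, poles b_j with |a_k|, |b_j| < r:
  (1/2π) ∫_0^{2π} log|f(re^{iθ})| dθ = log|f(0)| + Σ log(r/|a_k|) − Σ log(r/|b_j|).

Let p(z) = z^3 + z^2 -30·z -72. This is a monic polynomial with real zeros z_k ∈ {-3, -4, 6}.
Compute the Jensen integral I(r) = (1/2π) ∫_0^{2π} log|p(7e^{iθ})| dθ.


Zeros: -4, -3, 6; r = 7.
Inside |z| < r: -4, -3, 6. Outside (|z| ≥ r): ∅.
p(0) = -72, so log|p(0)| = log(72) = 4.2767.
Apply Jensen: I(r) = log|p(0)| + Σ_k log(r/|z_k|), summed over zeros inside |z| < r.
  log(r/|z_k|) for z_k = -3: log(7/3) = 0.8473
  log(r/|z_k|) for z_k = -4: log(7/4) = 0.5596
  log(r/|z_k|) for z_k = 6: log(7/6) = 0.1542
Sum over inside zeros: 1.5611.
I(r) = log|p(0)| + (inside sum) = 4.2767 + 1.5611 = 5.8377.
Closed form (all zeros inside, monic): I(r) = n·log(r) = 3·log(7) = 5.8377. ✓

I(r) ≈ 5.8377.


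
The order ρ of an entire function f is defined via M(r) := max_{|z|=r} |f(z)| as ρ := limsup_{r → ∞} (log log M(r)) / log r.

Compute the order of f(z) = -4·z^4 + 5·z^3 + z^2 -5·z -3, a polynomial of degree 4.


|f(z)| ≤ Σ|c_k|·r^k = O(r^4) as r → ∞. Polynomial growth is O(e^{r^ε}) for every ε > 0 (since r^4/e^{r^ε} → 0), so ρ ≤ ε for all ε > 0, i.e. ρ = 0. Every nonconstant polynomial has order 0.
Therefore ρ = 0.

Order ρ = 0.


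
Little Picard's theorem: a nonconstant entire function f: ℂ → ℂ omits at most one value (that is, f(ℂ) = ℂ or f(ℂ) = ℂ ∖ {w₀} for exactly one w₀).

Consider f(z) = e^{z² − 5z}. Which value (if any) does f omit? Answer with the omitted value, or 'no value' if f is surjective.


Little Picard bounds the complement of f(ℂ) to at most one point.
The exponent g(z) = z² − 5z is a nonconstant polynomial, hence surjective onto ℂ. So e^{g(z)} takes every value in {e^w : w ∈ ℂ} = ℂ ∖ {0}. Adding 0 shifts the range to ℂ ∖ {0}. f omits exactly 0.

Omitted value: 0.


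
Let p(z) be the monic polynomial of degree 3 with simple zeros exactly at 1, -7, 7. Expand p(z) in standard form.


The polynomial is p(z) = ∏_{α ∈ S} (z − α), where S = {1, -7, 7}.
Expanding the product yields: p(z) = z^3 -z^2 -49·z + 49.
The resulting polynomial has degree 3 and real coefficients as required.

p(z) = z^3 -z^2 -49·z + 49.


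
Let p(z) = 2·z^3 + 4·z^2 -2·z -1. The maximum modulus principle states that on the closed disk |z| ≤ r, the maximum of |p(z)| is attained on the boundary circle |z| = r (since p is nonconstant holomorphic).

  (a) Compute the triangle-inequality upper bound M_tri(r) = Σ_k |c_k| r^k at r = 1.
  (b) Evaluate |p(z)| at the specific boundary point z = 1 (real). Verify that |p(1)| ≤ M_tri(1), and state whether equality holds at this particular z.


Coefficients: c_0 = -1, c_1 = -2, c_2 = 4, c_3 = 2. Radius r = 1.
Part (a). Triangle bound: M_tri(r) = Σ_k |c_k| r^k
  = |-1|·1^0 + |-2|·1^1 + |4|·1^2 + |2|·1^3
  = 1 + 2 + 4 + 2 = 9.
This bounds M(r) := max_{|z|=r} |p(z)| from above; equality holds iff all terms c_k z^k can be made to align in phase at a single z on |z|=r.
Part (b). At z = 1 (real, on the circle |z| = r):
  p(1) = (-1)·1^0 + (-2)·1^1 + (4)·1^2 + (2)·1^3 = 3.
  |p(1)| = 3.
Check: |p(1)| = 3 ≤ 9 = M_tri(1). ✓ Equality does not hold at z = 1 (the coefficients have mixed signs, so the terms do not all align in phase there).

M_tri(1) = 9; |p(1)| = 3; equality at z=1: no.


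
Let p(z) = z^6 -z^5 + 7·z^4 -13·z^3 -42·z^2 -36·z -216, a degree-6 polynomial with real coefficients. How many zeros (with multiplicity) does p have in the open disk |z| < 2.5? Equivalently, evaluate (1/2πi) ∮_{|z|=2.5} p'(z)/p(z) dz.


The zeros of p are: -2, 3, (0 + 2i), (0 - 2i), (0 + 3i), (0 - 3i).
Their magnitudes are: 2, 3, 2, 2, 3, 3.
Zeros with |z| < R = 2.5: -2, (0 + 2i), (0 - 2i).
Count = 3.
By the argument principle, (1/2πi) ∮_{|z|=R} p'(z)/p(z) dz equals exactly this count.

Number of zeros inside |z| < 2.5: 3.


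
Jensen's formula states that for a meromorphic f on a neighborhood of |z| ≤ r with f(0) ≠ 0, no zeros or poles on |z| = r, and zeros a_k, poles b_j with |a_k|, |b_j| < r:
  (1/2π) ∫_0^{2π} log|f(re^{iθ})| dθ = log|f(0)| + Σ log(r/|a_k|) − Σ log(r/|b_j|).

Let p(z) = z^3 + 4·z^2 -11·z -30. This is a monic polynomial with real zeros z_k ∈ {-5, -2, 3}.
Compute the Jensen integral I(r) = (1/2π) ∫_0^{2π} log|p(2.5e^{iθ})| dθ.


Zeros: -5, -2, 3; r = 2.5.
Inside |z| < r: -2. Outside (|z| ≥ r): -5, 3.
p(0) = -30, so log|p(0)| = log(30) = 3.4012.
Apply Jensen: I(r) = log|p(0)| + Σ_k log(r/|z_k|), summed over zeros inside |z| < r.
  log(r/|z_k|) for z_k = -2: log(2.5/2) = 0.2231
  Outside zeros (-5, 3) contribute nothing to the Jensen sum.
Sum over inside zeros: 0.2231.
I(r) = log|p(0)| + (inside sum) = 3.4012 + 0.2231 = 3.6243.
Note: since some zeros are outside |z| ≤ r, the simplified n·log(r) form does NOT apply — only the inside zeros contribute.

I(r) ≈ 3.6243.


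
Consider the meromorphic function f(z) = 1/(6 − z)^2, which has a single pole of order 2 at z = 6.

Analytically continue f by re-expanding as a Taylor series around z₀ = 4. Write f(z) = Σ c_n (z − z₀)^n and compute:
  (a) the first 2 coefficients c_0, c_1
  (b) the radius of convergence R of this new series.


Let w = z − z₀, so z = z₀ + w.
Then 6 − z = 6 − (z₀ + w) = (6 − z₀) − w = 2 − w.
f(z) = 1/(2 − w)^2 = (1/(2)^2) · (1 − w/(2))^{−2}.
By the binomial series (1−u)^{−2} = Σ_{n≥0} C(n+1, 1) u^n for |u|<1, with u = w/(2):
  c_n = C(n+1, 1) / (2)^(n+2).
  c_0 = 1/(2)^2 = 1/4.
  c_1 = 2/(2)^3 = 1/4.
The series is valid for |w/d| < 1, i.e. |z − z₀| < |d|.
Radius of convergence: R = |6 − z₀| = |2| = 2 (distance from z₀ to the singularity z = 6).

c_0 = 1/4, c_1 = 1/4; R = 2.


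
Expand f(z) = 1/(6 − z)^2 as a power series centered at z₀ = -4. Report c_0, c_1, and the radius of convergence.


Let w = z − z₀, so z = z₀ + w.
Then 6 − z = 6 − (z₀ + w) = (6 − z₀) − w = 10 − w.
f(z) = 1/(10 − w)^2 = (1/(10)^2) · (1 − w/(10))^{−2}.
By the binomial series (1−u)^{−2} = Σ_{n≥0} C(n+1, 1) u^n for |u|<1, with u = w/(10):
  c_n = C(n+1, 1) / (10)^(n+2).
  c_0 = 1/(10)^2 = 1/100.
  c_1 = 2/(10)^3 = 1/500.
The series is valid for |w/d| < 1, i.e. |z − z₀| < |d|.
Radius of convergence: R = |6 − z₀| = |10| = 10 (distance from z₀ to the singularity z = 6).

c_0 = 1/100, c_1 = 1/500; R = 10.


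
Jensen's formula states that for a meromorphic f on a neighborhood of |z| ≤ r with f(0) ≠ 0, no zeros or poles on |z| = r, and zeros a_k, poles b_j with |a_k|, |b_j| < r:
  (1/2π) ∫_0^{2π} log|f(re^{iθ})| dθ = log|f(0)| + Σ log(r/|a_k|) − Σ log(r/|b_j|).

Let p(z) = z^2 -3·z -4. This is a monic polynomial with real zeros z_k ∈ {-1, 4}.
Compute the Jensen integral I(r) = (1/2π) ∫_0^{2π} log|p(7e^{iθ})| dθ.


Zeros: -1, 4; r = 7.
Inside |z| < r: -1, 4. Outside (|z| ≥ r): ∅.
p(0) = -4, so log|p(0)| = log(4) = 1.3863.
Apply Jensen: I(r) = log|p(0)| + Σ_k log(r/|z_k|), summed over zeros inside |z| < r.
  log(r/|z_k|) for z_k = -1: log(7/1) = 1.9459
  log(r/|z_k|) for z_k = 4: log(7/4) = 0.5596
Sum over inside zeros: 2.5055.
I(r) = log|p(0)| + (inside sum) = 1.3863 + 2.5055 = 3.8918.
Closed form (all zeros inside, monic): I(r) = n·log(r) = 2·log(7) = 3.8918. ✓

I(r) ≈ 3.8918.


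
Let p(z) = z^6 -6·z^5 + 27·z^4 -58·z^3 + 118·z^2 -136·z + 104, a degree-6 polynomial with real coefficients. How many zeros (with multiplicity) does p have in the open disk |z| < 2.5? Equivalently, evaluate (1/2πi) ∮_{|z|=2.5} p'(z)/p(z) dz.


The zeros of p are: (1 + 1i), (1 - 1i), (2 + 3i), (2 - 3i), (0 + 2i), (0 - 2i).
Their magnitudes are: 1.414, 1.414, 3.606, 3.606, 2, 2.
Zeros with |z| < R = 2.5: (1 + 1i), (1 - 1i), (0 + 2i), (0 - 2i).
Count = 4.
By the argument principle, (1/2πi) ∮_{|z|=R} p'(z)/p(z) dz equals exactly this count.

Number of zeros inside |z| < 2.5: 4.


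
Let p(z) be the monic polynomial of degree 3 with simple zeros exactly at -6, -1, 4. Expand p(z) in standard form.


The polynomial is p(z) = ∏_{α ∈ S} (z − α), where S = {-6, -1, 4}.
Expanding the product yields: p(z) = z^3 + 3·z^2 -22·z -24.
The resulting polynomial has degree 3 and real coefficients as required.

p(z) = z^3 + 3·z^2 -22·z -24.


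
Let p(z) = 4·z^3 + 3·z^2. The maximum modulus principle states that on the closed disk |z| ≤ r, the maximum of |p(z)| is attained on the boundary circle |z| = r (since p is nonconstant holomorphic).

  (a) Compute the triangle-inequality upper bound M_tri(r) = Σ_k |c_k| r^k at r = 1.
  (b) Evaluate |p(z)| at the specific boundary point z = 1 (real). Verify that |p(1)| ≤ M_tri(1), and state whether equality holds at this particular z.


Coefficients: c_0 = 0, c_1 = 0, c_2 = 3, c_3 = 4. Radius r = 1.
Part (a). Triangle bound: M_tri(r) = Σ_k |c_k| r^k
  = |0|·1^0 + |0|·1^1 + |3|·1^2 + |4|·1^3
  = 0 + 0 + 3 + 4 = 7.
This bounds M(r) := max_{|z|=r} |p(z)| from above; equality holds iff all terms c_k z^k can be made to align in phase at a single z on |z|=r.
Part (b). At z = 1 (real, on the circle |z| = r):
  p(1) = (0)·1^0 + (0)·1^1 + (3)·1^2 + (4)·1^3 = 7.
  |p(1)| = 7.
Since all nonzero coefficients share the same sign, |p(1)| = 7 = M_tri(1); the triangle bound is attained at z = 1, so in fact M(r) = 7.

M_tri(1) = 7; |p(1)| = 7; equality at z=1: yes.


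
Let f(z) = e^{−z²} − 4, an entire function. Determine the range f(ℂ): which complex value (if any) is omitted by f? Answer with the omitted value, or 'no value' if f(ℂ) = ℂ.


Little Picard bounds the complement of f(ℂ) to at most one point.
The exponent g(z) = −z² is a nonconstant polynomial, hence surjective onto ℂ. So e^{g(z)} takes every value in {e^w : w ∈ ℂ} = ℂ ∖ {0}. Adding -4 shifts the range to ℂ ∖ {-4}. f omits exactly -4.

Omitted value: -4.


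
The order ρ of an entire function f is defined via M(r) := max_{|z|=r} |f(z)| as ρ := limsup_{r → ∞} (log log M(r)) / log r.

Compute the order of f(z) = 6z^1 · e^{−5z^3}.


M(r) = max_{|z|=r} |6|·|z|^1·|e^{−5z^3}| = 6·r^1 · e^{5r^3} (the factors attain their maxima compatibly on |z|=r). Then log M(r) = log 6 + 1·log r + 5r^3, dominated by the last term, so log log M(r) ~ 3·log r. The polynomial factor 6z^1 contributes only a log r term and does not affect the order. ρ = 3.
Therefore ρ = 3.

Order ρ = 3.


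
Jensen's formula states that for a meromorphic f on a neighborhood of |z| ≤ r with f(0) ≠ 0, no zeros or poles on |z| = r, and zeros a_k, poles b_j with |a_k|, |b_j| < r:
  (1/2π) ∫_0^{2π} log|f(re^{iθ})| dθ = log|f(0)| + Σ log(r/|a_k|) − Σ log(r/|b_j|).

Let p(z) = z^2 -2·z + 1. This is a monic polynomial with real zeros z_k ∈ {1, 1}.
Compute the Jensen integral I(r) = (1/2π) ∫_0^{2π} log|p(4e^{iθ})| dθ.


Zeros: 1, 1; r = 4.
Inside |z| < r: 1, 1. Outside (|z| ≥ r): ∅.
p(0) = 1, so log|p(0)| = log(1) = 0.0000.
Apply Jensen: I(r) = log|p(0)| + Σ_k log(r/|z_k|), summed over zeros inside |z| < r.
  log(r/|z_k|) for z_k = 1: log(4/1) = 1.3863
  log(r/|z_k|) for z_k = 1: log(4/1) = 1.3863
Sum over inside zeros: 2.7726.
I(r) = log|p(0)| + (inside sum) = 0.0000 + 2.7726 = 2.7726.
Closed form (all zeros inside, monic): I(r) = n·log(r) = 2·log(4) = 2.7726. ✓

I(r) ≈ 2.7726.


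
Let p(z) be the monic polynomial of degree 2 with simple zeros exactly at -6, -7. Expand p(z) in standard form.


The polynomial is p(z) = ∏_{α ∈ S} (z − α), where S = {-6, -7}.
Expanding the product yields: p(z) = z^2 + 13·z + 42.
The resulting polynomial has degree 2 and real coefficients as required.

p(z) = z^2 + 13·z + 42.


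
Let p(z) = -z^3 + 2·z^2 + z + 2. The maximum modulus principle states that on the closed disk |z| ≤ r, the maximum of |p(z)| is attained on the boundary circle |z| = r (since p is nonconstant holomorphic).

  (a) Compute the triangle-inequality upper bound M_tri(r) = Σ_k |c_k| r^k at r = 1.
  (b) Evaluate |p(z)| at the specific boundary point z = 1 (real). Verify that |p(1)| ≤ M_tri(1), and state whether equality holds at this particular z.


Coefficients: c_0 = 2, c_1 = 1, c_2 = 2, c_3 = -1. Radius r = 1.
Part (a). Triangle bound: M_tri(r) = Σ_k |c_k| r^k
  = |2|·1^0 + |1|·1^1 + |2|·1^2 + |-1|·1^3
  = 2 + 1 + 2 + 1 = 6.
This bounds M(r) := max_{|z|=r} |p(z)| from above; equality holds iff all terms c_k z^k can be made to align in phase at a single z on |z|=r.
Part (b). At z = 1 (real, on the circle |z| = r):
  p(1) = (2)·1^0 + (1)·1^1 + (2)·1^2 + (-1)·1^3 = 4.
  |p(1)| = 4.
Check: |p(1)| = 4 ≤ 6 = M_tri(1). ✓ Equality does not hold at z = 1 (the coefficients have mixed signs, so the terms do not all align in phase there).

M_tri(1) = 6; |p(1)| = 4; equality at z=1: no.


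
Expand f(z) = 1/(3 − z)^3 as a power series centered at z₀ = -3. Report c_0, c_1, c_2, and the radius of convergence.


Let w = z − z₀, so z = z₀ + w.
Then 3 − z = 3 − (z₀ + w) = (3 − z₀) − w = 6 − w.
f(z) = 1/(6 − w)^3 = (1/(6)^3) · (1 − w/(6))^{−3}.
By the binomial series (1−u)^{−3} = Σ_{n≥0} C(n+2, 2) u^n for |u|<1, with u = w/(6):
  c_n = C(n+2, 2) / (6)^(n+3).
  c_0 = 1/(6)^3 = 1/216.
  c_1 = 3/(6)^4 = 1/432.
  c_2 = 6/(6)^5 = 1/1296.
The series is valid for |w/d| < 1, i.e. |z − z₀| < |d|.
Radius of convergence: R = |3 − z₀| = |6| = 6 (distance from z₀ to the singularity z = 3).

c_0 = 1/216, c_1 = 1/432, c_2 = 1/1296; R = 6.


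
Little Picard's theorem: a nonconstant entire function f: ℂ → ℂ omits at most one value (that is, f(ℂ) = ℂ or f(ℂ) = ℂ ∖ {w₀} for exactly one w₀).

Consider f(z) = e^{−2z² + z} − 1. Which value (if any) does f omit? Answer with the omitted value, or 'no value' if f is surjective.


Little Picard bounds the complement of f(ℂ) to at most one point.
The exponent g(z) = −2z² + z is a nonconstant polynomial, hence surjective onto ℂ. So e^{g(z)} takes every value in {e^w : w ∈ ℂ} = ℂ ∖ {0}. Adding -1 shifts the range to ℂ ∖ {-1}. f omits exactly -1.

Omitted value: -1.


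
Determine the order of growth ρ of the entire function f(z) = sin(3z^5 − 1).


Write sin(w) = (e^{iw} ± e^{−iw})/(2 or 2i), so |sin(w)| ≤ e^{|w|}. With w = 3z^5 − 1, |w| ≤ 3r^5 + 1 on |z|=r, giving M(r) ≤ e^{3r^5 + 1} and ρ ≤ 5. For the lower bound, choose z on |z|=r with 3z^5 purely imaginary of modulus 3r^5; then |sin(3z^5 − 1)| grows like e^{3r^5}/2, so ρ ≥ 5. Hence ρ = 5.
Therefore ρ = 5.

Order ρ = 5.


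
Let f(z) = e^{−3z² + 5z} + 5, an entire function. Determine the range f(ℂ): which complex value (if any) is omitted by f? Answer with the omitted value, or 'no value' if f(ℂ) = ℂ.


Little Picard bounds the complement of f(ℂ) to at most one point.
The exponent g(z) = −3z² + 5z is a nonconstant polynomial, hence surjective onto ℂ. So e^{g(z)} takes every value in {e^w : w ∈ ℂ} = ℂ ∖ {0}. Adding 5 shifts the range to ℂ ∖ {5}. f omits exactly 5.

Omitted value: 5.


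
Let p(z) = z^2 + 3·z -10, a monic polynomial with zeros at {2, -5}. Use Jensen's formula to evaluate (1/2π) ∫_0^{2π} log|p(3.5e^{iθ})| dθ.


Zeros: -5, 2; r = 3.5.
Inside |z| < r: 2. Outside (|z| ≥ r): -5.
p(0) = -10, so log|p(0)| = log(10) = 2.3026.
Apply Jensen: I(r) = log|p(0)| + Σ_k log(r/|z_k|), summed over zeros inside |z| < r.
  log(r/|z_k|) for z_k = 2: log(3.5/2) = 0.5596
  Outside zeros (-5) contribute nothing to the Jensen sum.
Sum over inside zeros: 0.5596.
I(r) = log|p(0)| + (inside sum) = 2.3026 + 0.5596 = 2.8622.
Note: since some zeros are outside |z| ≤ r, the simplified n·log(r) form does NOT apply — only the inside zeros contribute.

I(r) ≈ 2.8622.


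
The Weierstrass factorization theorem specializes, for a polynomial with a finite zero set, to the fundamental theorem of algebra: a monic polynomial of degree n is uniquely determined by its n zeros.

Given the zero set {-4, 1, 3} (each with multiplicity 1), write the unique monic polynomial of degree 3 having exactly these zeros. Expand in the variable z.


The polynomial is p(z) = ∏_{α ∈ S} (z − α), where S = {-4, 1, 3}.
Expanding the product yields: p(z) = z^3 -13·z + 12.
The resulting polynomial has degree 3 and real coefficients as required.

p(z) = z^3 -13·z + 12.


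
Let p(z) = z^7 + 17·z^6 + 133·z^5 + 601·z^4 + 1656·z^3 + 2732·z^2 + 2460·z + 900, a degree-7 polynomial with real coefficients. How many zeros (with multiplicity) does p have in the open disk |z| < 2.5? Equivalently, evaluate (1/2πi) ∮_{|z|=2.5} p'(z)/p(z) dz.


The zeros of p are: (-2 + 1i), (-2 - 1i), -1, (-3 + 1i), (-3 - 1i), (-3 + 3i), (-3 - 3i).
Their magnitudes are: 2.236, 2.236, 1, 3.162, 3.162, 4.243, 4.243.
Zeros with |z| < R = 2.5: (-2 + 1i), (-2 - 1i), -1.
Count = 3.
By the argument principle, (1/2πi) ∮_{|z|=R} p'(z)/p(z) dz equals exactly this count.

Number of zeros inside |z| < 2.5: 3.


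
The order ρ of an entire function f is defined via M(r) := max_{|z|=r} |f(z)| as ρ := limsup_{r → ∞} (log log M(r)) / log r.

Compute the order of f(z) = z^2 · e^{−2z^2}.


M(r) = max_{|z|=r} |1|·|z|^2·|e^{−2z^2}| = 1·r^2 · e^{2r^2} (the factors attain their maxima compatibly on |z|=r). Then log M(r) = log 1 + 2·log r + 2r^2, dominated by the last term, so log log M(r) ~ 2·log r. The polynomial factor 1z^2 contributes only a log r term and does not affect the order. ρ = 2.
Therefore ρ = 2.

Order ρ = 2.


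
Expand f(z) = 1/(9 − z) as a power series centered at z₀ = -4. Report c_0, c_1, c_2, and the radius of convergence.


Let w = z − z₀, so z = z₀ + w.
Then 9 − z = 9 − (z₀ + w) = (9 − z₀) − w = 13 − w.
f(z) = 1/(13 − w) = (1/(13)) · 1/(1 − w/(13)) = Σ_{n≥0} w^n / (13)^(n+1).
So c_n = 1/(13)^(n+1):
  c_0 = 1/(13)^1 = 1/13.
  c_1 = 1/(13)^2 = 1/169.
  c_2 = 1/(13)^3 = 1/2197.
The series is valid for |w/d| < 1, i.e. |z − z₀| < |d|.
Radius of convergence: R = |9 − z₀| = |13| = 13 (distance from z₀ to the singularity z = 9).

c_0 = 1/13, c_1 = 1/169, c_2 = 1/2197; R = 13.
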